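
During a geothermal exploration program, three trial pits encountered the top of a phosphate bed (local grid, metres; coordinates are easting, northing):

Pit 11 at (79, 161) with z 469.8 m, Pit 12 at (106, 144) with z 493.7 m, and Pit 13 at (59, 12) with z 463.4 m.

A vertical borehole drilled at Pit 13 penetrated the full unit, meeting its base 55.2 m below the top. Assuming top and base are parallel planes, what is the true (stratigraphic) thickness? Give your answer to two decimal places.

42.18 m

Let the plane be z = a·easting + b·northing + c.
Pit 12−Pit 11: 27a − 17b = 23.9;  Pit 13−Pit 11: −20a − 149b = −6.4.
Solving gives a = 0.84114, b = −0.06995.
|∇z| = √(a²+b²) = 0.84405, so dip δ = arctan(0.84405) = 40.17°.
True thickness = vertical thickness × cos δ = 55.2 × cos 40.17° = 42.18 m.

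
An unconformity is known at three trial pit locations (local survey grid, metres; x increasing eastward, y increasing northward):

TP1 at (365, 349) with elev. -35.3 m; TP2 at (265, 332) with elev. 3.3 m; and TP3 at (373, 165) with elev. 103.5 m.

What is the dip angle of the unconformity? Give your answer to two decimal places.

Let the plane be z = a·x + b·y + c.
TP2−TP1: −100a − 17b = 38.6;  TP3−TP1: 8a − 184b = 138.8.
Solving gives a = −0.25587, b = −0.76547.
Gradient magnitude |∇z| = √(a² + b²) = √(0.06547 + 0.58595) = 0.80710.
True dip = arctan(0.80710) = 38.91°, dipping toward NNE (azimuth ≈ 018°).

38.91°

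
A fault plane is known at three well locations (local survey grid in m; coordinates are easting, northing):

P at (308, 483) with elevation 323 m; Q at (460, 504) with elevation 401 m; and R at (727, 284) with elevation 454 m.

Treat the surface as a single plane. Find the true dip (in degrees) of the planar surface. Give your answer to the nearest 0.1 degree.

29.7°

Two edge vectors: P→Q = (152, 21, 78), P→R = (419, -199, 131).
Normal n = (P→Q) × (P→R) = (18273, 12770, -39047).
So ∂z/∂easting = −n_x/n_z = 0.46797 and ∂z/∂northing = −n_y/n_z = 0.32704.
Gradient magnitude |∇z| = √(a² + b²) = √(0.21900 + 0.10696) = 0.57093.
True dip = arctan(0.57093) = 29.7°, dipping toward SW (azimuth ≈ 235°).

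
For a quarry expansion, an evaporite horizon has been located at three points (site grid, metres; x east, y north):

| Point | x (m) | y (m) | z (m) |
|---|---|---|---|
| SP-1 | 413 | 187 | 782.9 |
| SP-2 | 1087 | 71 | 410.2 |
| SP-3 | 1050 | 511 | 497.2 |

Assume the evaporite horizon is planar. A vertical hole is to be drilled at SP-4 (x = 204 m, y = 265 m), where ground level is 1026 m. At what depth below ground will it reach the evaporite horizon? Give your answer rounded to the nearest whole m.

Two edge vectors: SP-1→SP-2 = (674, -116, -372.7), SP-1→SP-3 = (637, 324, -285.7).
Normal n = (SP-1→SP-2) × (SP-1→SP-3) = (153896, -44848.1, 292268).
So ∂z/∂x = −n_x/n_z = −0.52656 and ∂z/∂y = −n_y/n_z = 0.15345.
Intercept c from SP-1: 782.9 + 217.47 − 28.69 = 971.67.
At (204, 265): z_contact = −107.4 + 40.7 + 971.67 = 904.9 m.
Depth below ground = 1026 − 904.9 = 121 m.

121 m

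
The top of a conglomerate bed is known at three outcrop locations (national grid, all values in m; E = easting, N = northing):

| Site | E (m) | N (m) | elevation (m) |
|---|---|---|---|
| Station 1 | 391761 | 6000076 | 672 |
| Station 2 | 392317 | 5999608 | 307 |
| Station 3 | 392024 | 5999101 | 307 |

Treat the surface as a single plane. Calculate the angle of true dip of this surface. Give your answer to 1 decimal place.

Let the plane be z = a·E + b·N + c.
Station 2−Station 1: 556a − 468b = −365;  Station 3−Station 1: 263a − 975b = −365.
Solving gives a = −0.44164, b = 0.25523.
Gradient magnitude |∇z| = √(a² + b²) = √(0.19505 + 0.06514) = 0.51009.
True dip = arctan(0.51009) = 27.0°, dipping toward ESE (azimuth ≈ 120°).

27.0°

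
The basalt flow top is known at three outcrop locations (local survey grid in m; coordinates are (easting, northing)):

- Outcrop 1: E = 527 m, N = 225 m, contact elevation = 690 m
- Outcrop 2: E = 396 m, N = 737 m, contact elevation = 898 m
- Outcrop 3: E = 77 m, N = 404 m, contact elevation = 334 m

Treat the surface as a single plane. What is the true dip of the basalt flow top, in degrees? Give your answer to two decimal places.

Let the plane be z = a·E + b·N + c.
Outcrop 2−Outcrop 1: −131a + 512b = 208;  Outcrop 3−Outcrop 1: −450a + 179b = −356.
Solving gives a = 1.06066, b = 0.67763.
Gradient magnitude |∇z| = √(a² + b²) = √(1.12499 + 0.45918) = 1.25864.
True dip = arctan(1.25864) = 51.53°, dipping toward WSW (azimuth ≈ 237°).

51.53°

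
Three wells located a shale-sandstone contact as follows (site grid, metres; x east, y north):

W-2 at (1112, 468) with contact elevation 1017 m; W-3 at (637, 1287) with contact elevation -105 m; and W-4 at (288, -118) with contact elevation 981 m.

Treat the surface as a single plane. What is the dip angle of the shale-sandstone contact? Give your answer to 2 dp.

Two edge vectors: W-2→W-3 = (-475, 819, -1122), W-2→W-4 = (-824, -586, -36).
Normal n = (W-2→W-3) × (W-2→W-4) = (-686976, 907428, 953206).
So ∂z/∂x = −n_x/n_z = 0.72070 and ∂z/∂y = −n_y/n_z = −0.95197.
Gradient magnitude |∇z| = √(a² + b²) = √(0.51941 + 0.90626) = 1.19401.
True dip = arctan(1.19401) = 50.05°, dipping toward NW (azimuth ≈ 323°).

50.05°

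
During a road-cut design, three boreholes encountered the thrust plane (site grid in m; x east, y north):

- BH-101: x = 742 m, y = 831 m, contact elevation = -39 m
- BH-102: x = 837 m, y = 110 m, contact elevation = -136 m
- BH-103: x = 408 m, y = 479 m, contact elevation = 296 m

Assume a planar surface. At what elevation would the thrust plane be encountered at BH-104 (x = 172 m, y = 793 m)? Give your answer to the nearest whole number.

Two edge vectors: BH-101→BH-102 = (95, -721, -97), BH-101→BH-103 = (-334, -352, 335).
Normal n = (BH-101→BH-102) × (BH-101→BH-103) = (-275679, 573, -274254).
So ∂z/∂x = −n_x/n_z = −1.00520 and ∂z/∂y = −n_y/n_z = 0.00209.
Intercept c from BH-101: -39 + 745.86 − 1.74 = 705.12.
At (172, 793): z = −172.9 + 1.7 + 705.12 = 533.9 m.

534 m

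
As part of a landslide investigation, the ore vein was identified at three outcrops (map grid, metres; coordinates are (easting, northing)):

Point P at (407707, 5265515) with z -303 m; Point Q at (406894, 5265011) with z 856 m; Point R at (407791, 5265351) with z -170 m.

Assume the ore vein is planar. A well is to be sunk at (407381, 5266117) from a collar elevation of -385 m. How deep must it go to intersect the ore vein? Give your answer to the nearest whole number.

Two edge vectors: Point P→Point Q = (-813, -504, 1159), Point P→Point R = (84, -164, 133).
Normal n = (Point P→Point Q) × (Point P→Point R) = (123044, 205485, 175668).
So ∂z/∂E = −n_x/n_z = −0.70043491 and ∂z/∂N = −n_y/n_z = −1.16973495.
Intercept c from Point P: -303 + 285572.22 + 6159256.95 = 6444526.17.
At (407381, 5266117): z_contact = −285343.9 − 6159961.1 + 6444526.17 = -778.8 m.
Depth below ground = -385 − (-778.8) = 394 m.

394 m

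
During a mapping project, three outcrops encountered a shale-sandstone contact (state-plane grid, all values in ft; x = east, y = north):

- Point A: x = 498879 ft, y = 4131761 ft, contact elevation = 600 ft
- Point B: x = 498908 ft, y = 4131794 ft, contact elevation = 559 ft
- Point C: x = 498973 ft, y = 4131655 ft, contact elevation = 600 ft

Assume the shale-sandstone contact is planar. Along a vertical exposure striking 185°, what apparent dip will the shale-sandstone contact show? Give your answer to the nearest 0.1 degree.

34.3°

Let the plane be z = a·x + b·y + c.
Point B−Point A: 29a + 33b = −41;  Point C−Point A: 94a − 106b = 0.
Solving gives a = −0.70369, b = −0.62403.
Unit vector along 185° is (sin 185°, cos 185°) = (-0.0872, -0.9962).
Slope in that direction = a·(-0.0872) + b·(-0.9962) = 0.68298.
Apparent dip = arctan|0.68298| = 34.3° (true dip is 43.2°, so apparent ≤ true as expected).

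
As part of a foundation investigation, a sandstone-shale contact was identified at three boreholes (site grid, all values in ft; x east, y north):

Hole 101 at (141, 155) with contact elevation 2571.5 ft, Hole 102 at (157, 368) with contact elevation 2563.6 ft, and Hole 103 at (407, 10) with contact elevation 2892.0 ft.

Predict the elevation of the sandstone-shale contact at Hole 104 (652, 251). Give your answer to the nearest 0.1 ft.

Let the plane be z = a·x + b·y + c.
Hole 102−Hole 101: 16a + 213b = −7.9;  Hole 103−Hole 101: 266a − 145b = 320.5.
Solving gives a = 1.13807, b = −0.12258.
Then c = 2571.5 − a·141 − b·155 = 2430.03.
At (652, 251): z = 742.0 − 30.8 + 2430.03 = 3141.3 ft.

3141.3 ft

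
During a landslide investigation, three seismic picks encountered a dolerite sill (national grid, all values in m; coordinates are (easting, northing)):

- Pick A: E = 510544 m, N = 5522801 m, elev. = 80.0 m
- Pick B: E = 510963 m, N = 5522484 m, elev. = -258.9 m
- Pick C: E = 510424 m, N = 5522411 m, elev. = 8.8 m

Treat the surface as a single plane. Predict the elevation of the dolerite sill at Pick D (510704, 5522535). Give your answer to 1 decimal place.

Let the plane be z = a·E + b·N + c.
Pick B−Pick A: 419a − 317b = −338.9;  Pick C−Pick A: −120a − 390b = −71.2.
Solving gives a = −0.544058575, b = 0.349966741.
Then c = 80 − a·510544 − b·5522801 = −1654950.83.
At (510704, 5522535): z = −277852.9 + 1932703.6 − 1654950.83 = -100.1 m.

-100.1 m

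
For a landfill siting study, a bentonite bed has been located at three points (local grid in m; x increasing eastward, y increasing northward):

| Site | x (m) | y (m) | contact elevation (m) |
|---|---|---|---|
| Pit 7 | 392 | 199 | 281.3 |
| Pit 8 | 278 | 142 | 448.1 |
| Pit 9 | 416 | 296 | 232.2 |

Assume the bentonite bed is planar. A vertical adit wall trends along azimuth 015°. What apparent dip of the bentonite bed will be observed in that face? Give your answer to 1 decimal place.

27.3°

Two edge vectors: Pit 7→Pit 8 = (-114, -57, 166.8), Pit 7→Pit 9 = (24, 97, -49.1).
Normal n = (Pit 7→Pit 8) × (Pit 7→Pit 9) = (-13380.9, -1594.2, -9690).
So ∂z/∂x = −n_x/n_z = −1.38090 and ∂z/∂y = −n_y/n_z = −0.16452.
Unit vector along 015° is (sin 15°, cos 15°) = (0.2588, 0.9659).
Slope in that direction = a·(0.2588) + b·(0.9659) = −0.51632.
Apparent dip = arctan|0.51632| = 27.3° (true dip is 54.3°, so apparent ≤ true as expected).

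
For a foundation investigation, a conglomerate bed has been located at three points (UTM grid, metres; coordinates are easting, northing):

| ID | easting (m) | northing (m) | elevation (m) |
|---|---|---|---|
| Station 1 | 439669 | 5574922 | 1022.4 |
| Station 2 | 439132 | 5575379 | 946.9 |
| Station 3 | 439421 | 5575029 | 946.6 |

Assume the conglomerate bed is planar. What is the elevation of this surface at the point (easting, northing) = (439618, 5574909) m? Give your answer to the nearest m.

993 m

Two edge vectors: Station 1→Station 2 = (-537, 457, -75.5), Station 1→Station 3 = (-248, 107, -75.8).
Normal n = (Station 1→Station 2) × (Station 1→Station 3) = (-26562.1, -21980.6, 55877).
So ∂z/∂easting = −n_x/n_z = 0.47536732 and ∂z/∂northing = −n_y/n_z = 0.39337473.
Intercept c from Station 1: 1022.4 − 209004.28 − 2193033.46 = −2401015.33.
At (439618, 5574909): z = 208980.0 + 2193028.3 − 2401015.33 = 993.0 m.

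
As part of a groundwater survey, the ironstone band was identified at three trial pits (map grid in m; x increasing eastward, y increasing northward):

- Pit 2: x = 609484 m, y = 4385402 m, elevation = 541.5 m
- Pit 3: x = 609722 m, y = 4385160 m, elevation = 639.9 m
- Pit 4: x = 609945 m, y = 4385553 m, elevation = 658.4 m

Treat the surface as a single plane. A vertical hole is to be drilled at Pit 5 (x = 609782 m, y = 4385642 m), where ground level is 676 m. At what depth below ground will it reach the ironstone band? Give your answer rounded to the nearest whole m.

76 m

Let the plane be z = a·x + b·y + c.
Pit 3−Pit 2: 238a − 242b = 98.4;  Pit 4−Pit 2: 461a + 151b = 116.9.
Solving gives a = 0.29253017, b = −0.11891661.
Then c = 541.5 − a·609484 − b·4385402 = 343746.18.
At (609782, 4385642): z_contact = 178379.6 − 521525.7 + 343746.18 = 600.1 m.
Depth below ground = 676 − 600.1 = 76 m.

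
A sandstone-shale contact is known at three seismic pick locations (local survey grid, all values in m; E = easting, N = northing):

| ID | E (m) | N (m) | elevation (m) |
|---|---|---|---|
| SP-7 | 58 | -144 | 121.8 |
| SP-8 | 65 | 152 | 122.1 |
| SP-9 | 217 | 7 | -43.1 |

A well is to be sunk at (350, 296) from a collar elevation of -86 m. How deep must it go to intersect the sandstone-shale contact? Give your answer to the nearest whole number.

Let the plane be z = a·E + b·N + c.
SP-8−SP-7: 7a + 296b = 0.3;  SP-9−SP-7: 159a + 151b = −164.9.
Solving gives a = −1.06192, b = 0.02613.
Then c = 121.8 − a·58 − b·-144 = 187.15.
At (350, 296): z_contact = −371.7 + 7.7 + 187.15 = -176.8 m.
Depth below ground = -86 − (-176.8) = 91 m.

91 m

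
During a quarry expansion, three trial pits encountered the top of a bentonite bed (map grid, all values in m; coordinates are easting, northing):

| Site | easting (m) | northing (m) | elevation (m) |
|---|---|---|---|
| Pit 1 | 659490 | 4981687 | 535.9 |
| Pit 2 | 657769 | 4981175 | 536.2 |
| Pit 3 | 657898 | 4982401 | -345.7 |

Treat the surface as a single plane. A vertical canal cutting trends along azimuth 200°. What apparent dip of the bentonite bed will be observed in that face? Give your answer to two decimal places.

31.89°

Two edge vectors: Pit 1→Pit 2 = (-1721, -512, 0.3), Pit 1→Pit 3 = (-1592, 714, -881.6).
Normal n = (Pit 1→Pit 2) × (Pit 1→Pit 3) = (451165, -1517711.2, -2043898).
So ∂z/∂easting = −n_x/n_z = 0.22074 and ∂z/∂northing = −n_y/n_z = −0.74256.
Unit vector along 200° is (sin 200°, cos 200°) = (-0.3420, -0.9397).
Slope in that direction = a·(-0.3420) + b·(-0.9397) = 0.62228.
Apparent dip = arctan|0.62228| = 31.89° (true dip is 37.8°, so apparent ≤ true as expected).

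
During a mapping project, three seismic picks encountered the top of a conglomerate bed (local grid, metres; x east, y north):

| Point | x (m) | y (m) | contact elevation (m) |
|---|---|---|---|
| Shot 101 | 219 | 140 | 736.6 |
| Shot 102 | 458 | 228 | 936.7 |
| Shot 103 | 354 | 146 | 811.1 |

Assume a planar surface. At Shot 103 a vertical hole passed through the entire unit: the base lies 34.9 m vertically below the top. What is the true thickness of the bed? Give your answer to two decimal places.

Let the plane be z = a·x + b·y + c.
Shot 102−Shot 101: 239a + 88b = 200.1;  Shot 103−Shot 101: 135a + 6b = 74.5.
Solving gives a = 0.51267, b = 0.88149.
|∇z| = √(a²+b²) = 1.01973, so dip δ = arctan(1.01973) = 45.56°.
True thickness = vertical thickness × cos δ = 34.9 × cos 45.56° = 24.44 m.

24.44 m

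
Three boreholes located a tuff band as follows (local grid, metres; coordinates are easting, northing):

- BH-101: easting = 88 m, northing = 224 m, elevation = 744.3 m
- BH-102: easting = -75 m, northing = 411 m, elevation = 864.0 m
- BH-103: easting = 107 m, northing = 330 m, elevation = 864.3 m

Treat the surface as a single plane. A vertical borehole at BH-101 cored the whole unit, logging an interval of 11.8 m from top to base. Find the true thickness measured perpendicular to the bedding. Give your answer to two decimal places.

Two edge vectors: BH-101→BH-102 = (-163, 187, 119.7), BH-101→BH-103 = (19, 106, 120).
Normal n = (BH-101→BH-102) × (BH-101→BH-103) = (9751.8, 21834.3, -20831).
So ∂z/∂easting = −n_x/n_z = 0.46814 and ∂z/∂northing = −n_y/n_z = 1.04816.
|∇z| = √(a²+b²) = 1.14796, so dip δ = arctan(1.14796) = 48.94°.
True thickness = vertical thickness × cos δ = 11.8 × cos 48.94° = 7.75 m.

7.75 m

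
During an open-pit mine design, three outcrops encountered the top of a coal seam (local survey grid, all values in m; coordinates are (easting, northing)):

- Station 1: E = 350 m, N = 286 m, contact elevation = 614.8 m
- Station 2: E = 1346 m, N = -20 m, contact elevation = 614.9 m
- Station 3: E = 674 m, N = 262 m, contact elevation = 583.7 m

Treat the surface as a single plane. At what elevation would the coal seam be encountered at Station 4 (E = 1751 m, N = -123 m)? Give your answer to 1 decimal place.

606.1 m

Two edge vectors: Station 1→Station 2 = (996, -306, 0.1), Station 1→Station 3 = (324, -24, -31.1).
Normal n = (Station 1→Station 2) × (Station 1→Station 3) = (9519, 31008, 75240).
So ∂z/∂E = −n_x/n_z = −0.126515 and ∂z/∂N = −n_y/n_z = −0.412121.
Intercept c from Station 1: 614.8 + 44.28 + 117.87 = 776.95.
At (1751, -123): z = −221.5 + 50.7 + 776.95 = 606.1 m.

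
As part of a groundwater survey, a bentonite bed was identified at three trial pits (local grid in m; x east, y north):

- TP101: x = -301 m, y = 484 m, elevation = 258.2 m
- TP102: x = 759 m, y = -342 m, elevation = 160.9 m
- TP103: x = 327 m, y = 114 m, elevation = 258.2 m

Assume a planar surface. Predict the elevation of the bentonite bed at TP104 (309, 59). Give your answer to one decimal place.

Two edge vectors: TP101→TP102 = (1060, -826, -97.3), TP101→TP103 = (628, -370, 0).
Normal n = (TP101→TP102) × (TP101→TP103) = (-36001, -61104.4, 126528).
So ∂z/∂x = −n_x/n_z = 0.28453 and ∂z/∂y = −n_y/n_z = 0.48293.
Intercept c from TP101: 258.2 + 85.64 − 233.74 = 110.10.
At (309, 59): z = 87.9 + 28.5 + 110.10 = 226.5 m.

226.5 m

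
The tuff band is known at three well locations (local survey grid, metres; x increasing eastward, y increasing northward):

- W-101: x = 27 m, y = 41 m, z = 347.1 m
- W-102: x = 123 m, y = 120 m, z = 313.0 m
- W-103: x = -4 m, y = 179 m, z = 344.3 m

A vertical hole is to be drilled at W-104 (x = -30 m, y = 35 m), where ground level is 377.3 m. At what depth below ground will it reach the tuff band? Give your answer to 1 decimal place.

Two edge vectors: W-101→W-102 = (96, 79, -34.1), W-101→W-103 = (-31, 138, -2.8).
Normal n = (W-101→W-102) × (W-101→W-103) = (4484.6, 1325.9, 15697).
So ∂z/∂x = −n_x/n_z = −0.28570 and ∂z/∂y = −n_y/n_z = −0.08447.
Intercept c from W-101: 347.1 + 7.71 + 3.46 = 358.28.
At (-30, 35): z_contact = 8.57 − 2.96 + 358.28 = 363.89 m.
Depth below ground = 377.3 − 363.89 = 13.4 m.

13.4 m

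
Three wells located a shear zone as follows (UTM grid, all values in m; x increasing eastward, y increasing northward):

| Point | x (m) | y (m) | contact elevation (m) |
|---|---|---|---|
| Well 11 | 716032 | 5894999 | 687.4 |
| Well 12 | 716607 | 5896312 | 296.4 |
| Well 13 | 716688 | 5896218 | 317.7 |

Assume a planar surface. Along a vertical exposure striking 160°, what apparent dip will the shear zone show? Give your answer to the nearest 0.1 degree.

13.4°

Two edge vectors: Well 11→Well 12 = (575, 1313, -391), Well 11→Well 13 = (656, 1219, -369.7).
Normal n = (Well 11→Well 12) × (Well 11→Well 13) = (-8787.1, -43918.5, -160403).
So ∂z/∂x = −n_x/n_z = −0.05478 and ∂z/∂y = −n_y/n_z = −0.27380.
Unit vector along 160° is (sin 160°, cos 160°) = (0.3420, -0.9397).
Slope in that direction = a·(0.3420) + b·(-0.9397) = 0.23855.
Apparent dip = arctan|0.23855| = 13.4° (true dip is 15.6°, so apparent ≤ true as expected).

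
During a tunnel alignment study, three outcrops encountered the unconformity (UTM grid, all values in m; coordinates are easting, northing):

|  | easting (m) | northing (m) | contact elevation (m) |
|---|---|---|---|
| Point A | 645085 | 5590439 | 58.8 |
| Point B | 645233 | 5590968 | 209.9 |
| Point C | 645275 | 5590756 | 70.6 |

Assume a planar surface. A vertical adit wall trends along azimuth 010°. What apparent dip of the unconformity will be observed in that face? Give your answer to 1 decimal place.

Two edge vectors: Point A→Point B = (148, 529, 151.1), Point A→Point C = (190, 317, 11.8).
Normal n = (Point A→Point B) × (Point A→Point C) = (-41656.5, 26962.6, -53594).
So ∂z/∂easting = −n_x/n_z = −0.77726 and ∂z/∂northing = −n_y/n_z = 0.50309.
Unit vector along 010° is (sin 10°, cos 10°) = (0.1736, 0.9848).
Slope in that direction = a·(0.1736) + b·(0.9848) = 0.36048.
Apparent dip = arctan|0.36048| = 19.8° (true dip is 42.8°, so apparent ≤ true as expected).

19.8°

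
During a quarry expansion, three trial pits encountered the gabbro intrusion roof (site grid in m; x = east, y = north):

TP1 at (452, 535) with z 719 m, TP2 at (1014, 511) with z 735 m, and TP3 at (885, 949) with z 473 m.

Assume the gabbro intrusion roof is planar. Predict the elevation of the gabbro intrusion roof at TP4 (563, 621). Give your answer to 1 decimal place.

Let the plane be z = a·x + b·y + c.
TP2−TP1: 562a − 24b = 16;  TP3−TP1: 433a + 414b = −246.
Solving gives a = 0.002962, b = −0.597301.
Then c = 719 − a·452 − b·535 = 1037.22.
At (563, 621): z = 1.7 − 370.9 + 1037.22 = 668.0 m.

668.0 m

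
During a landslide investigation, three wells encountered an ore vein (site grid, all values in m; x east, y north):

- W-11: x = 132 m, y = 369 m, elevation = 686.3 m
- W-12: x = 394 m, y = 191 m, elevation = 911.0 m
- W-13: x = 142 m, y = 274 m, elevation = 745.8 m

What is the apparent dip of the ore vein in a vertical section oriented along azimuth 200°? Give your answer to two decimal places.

20.97°

Let the plane be z = a·x + b·y + c.
W-12−W-11: 262a − 178b = 224.7;  W-13−W-11: 10a − 95b = 59.5.
Solving gives a = 0.46540, b = −0.57733.
Unit vector along 200° is (sin 200°, cos 200°) = (-0.3420, -0.9397).
Slope in that direction = a·(-0.3420) + b·(-0.9397) = 0.38333.
Apparent dip = arctan|0.38333| = 20.97° (true dip is 36.6°, so apparent ≤ true as expected).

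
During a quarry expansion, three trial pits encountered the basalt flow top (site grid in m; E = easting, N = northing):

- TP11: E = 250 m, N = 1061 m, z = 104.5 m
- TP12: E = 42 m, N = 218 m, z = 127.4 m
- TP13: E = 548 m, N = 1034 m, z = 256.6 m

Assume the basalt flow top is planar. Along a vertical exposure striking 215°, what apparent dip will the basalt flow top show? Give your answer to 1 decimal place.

Two edge vectors: TP11→TP12 = (-208, -843, 22.9), TP11→TP13 = (298, -27, 152.1).
Normal n = (TP11→TP12) × (TP11→TP13) = (-127602, 38461, 256830).
So ∂z/∂E = −n_x/n_z = 0.49683 and ∂z/∂N = −n_y/n_z = −0.14975.
Unit vector along 215° is (sin 215°, cos 215°) = (-0.5736, -0.8192).
Slope in that direction = a·(-0.5736) + b·(-0.8192) = −0.16230.
Apparent dip = arctan|0.16230| = 9.2° (true dip is 27.4°, so apparent ≤ true as expected).

9.2°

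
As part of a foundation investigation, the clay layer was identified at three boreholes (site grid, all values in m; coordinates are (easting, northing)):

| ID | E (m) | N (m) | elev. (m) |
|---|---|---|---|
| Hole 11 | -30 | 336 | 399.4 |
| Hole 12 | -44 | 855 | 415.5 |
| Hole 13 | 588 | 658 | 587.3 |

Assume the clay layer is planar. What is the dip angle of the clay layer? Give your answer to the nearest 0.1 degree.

Let the plane be z = a·E + b·N + c.
Hole 12−Hole 11: −14a + 519b = 16.1;  Hole 13−Hole 11: 618a + 322b = 187.9.
Solving gives a = 0.28389, b = 0.03868.
Gradient magnitude |∇z| = √(a² + b²) = √(0.08059 + 0.00150) = 0.28651.
True dip = arctan(0.28651) = 16.0°, dipping toward W (azimuth ≈ 262°).

16.0°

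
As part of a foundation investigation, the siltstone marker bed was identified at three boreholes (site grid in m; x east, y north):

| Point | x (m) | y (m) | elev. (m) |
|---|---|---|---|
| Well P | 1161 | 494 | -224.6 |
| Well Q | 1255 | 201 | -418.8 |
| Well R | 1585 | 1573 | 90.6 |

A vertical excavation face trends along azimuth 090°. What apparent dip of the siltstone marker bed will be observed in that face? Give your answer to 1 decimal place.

Let the plane be z = a·x + b·y + c.
Well Q−Well P: 94a − 293b = −194.2;  Well R−Well P: 424a + 1079b = 315.2.
Solving gives a = −0.51932, b = 0.49619.
Unit vector along 090° is (sin 90°, cos 90°) = (1.0000, 0.0000).
Slope in that direction = a·(1.0000) + b·(0.0000) = −0.51932.
Apparent dip = arctan|0.51932| = 27.4° (true dip is 35.7°, so apparent ≤ true as expected).

27.4°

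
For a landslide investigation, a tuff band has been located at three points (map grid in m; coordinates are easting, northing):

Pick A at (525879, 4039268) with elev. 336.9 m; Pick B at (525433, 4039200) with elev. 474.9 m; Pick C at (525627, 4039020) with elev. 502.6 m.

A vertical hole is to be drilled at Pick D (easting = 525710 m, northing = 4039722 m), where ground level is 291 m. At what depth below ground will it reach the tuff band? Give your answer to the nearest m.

Two edge vectors: Pick A→Pick B = (-446, -68, 138), Pick A→Pick C = (-252, -248, 165.7).
Normal n = (Pick A→Pick B) × (Pick A→Pick C) = (22956.4, 39126.2, 93472).
So ∂z/∂easting = −n_x/n_z = −0.24559654 and ∂z/∂northing = −n_y/n_z = −0.41858738.
Intercept c from Pick A: 336.9 + 129154.06 + 1690786.63 = 1820277.59.
At (525710, 4039722): z_contact = −129112.6 − 1690976.7 + 1820277.59 = 188.4 m.
Depth below ground = 291 − 188.4 = 103 m.

103 m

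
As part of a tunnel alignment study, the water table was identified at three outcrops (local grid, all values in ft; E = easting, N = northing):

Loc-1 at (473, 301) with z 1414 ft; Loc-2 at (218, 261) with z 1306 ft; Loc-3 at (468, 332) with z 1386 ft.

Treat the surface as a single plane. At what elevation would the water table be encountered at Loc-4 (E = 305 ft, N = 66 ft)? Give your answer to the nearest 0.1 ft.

Let the plane be z = a·E + b·N + c.
Loc-2−Loc-1: −255a − 40b = −108;  Loc-3−Loc-1: −5a + 31b = −28.
Solving gives a = 0.55126, b = −0.81431.
Then c = 1414 − a·473 − b·301 = 1398.36.
At (305, 66): z = 168.1 − 53.7 + 1398.36 = 1512.8 ft.

1512.8 ft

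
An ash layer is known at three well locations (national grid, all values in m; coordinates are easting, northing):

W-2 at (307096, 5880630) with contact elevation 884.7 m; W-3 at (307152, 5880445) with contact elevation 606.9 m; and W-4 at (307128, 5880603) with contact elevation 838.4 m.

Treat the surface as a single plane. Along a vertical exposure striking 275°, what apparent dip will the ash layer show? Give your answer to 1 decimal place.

20.1°

Two edge vectors: W-2→W-3 = (56, -185, -277.8), W-2→W-4 = (32, -27, -46.3).
Normal n = (W-2→W-3) × (W-2→W-4) = (1064.9, -6296.8, 4408).
So ∂z/∂easting = −n_x/n_z = −0.24158 and ∂z/∂northing = −n_y/n_z = 1.42849.
Unit vector along 275° is (sin 275°, cos 275°) = (-0.9962, 0.0872).
Slope in that direction = a·(-0.9962) + b·(0.0872) = 0.36517.
Apparent dip = arctan|0.36517| = 20.1° (true dip is 55.4°, so apparent ≤ true as expected).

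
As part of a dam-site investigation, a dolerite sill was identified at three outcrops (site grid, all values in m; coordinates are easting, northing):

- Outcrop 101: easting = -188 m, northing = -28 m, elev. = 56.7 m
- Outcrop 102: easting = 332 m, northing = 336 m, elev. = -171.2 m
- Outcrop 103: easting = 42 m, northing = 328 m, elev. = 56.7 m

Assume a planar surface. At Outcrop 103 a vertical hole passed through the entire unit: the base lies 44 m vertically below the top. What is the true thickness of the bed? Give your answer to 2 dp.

31.86 m

Two edge vectors: Outcrop 101→Outcrop 102 = (520, 364, -227.9), Outcrop 101→Outcrop 103 = (230, 356, 0).
Normal n = (Outcrop 101→Outcrop 102) × (Outcrop 101→Outcrop 103) = (81132.4, -52417, 101400).
So ∂z/∂easting = −n_x/n_z = −0.80012 and ∂z/∂northing = −n_y/n_z = 0.51693.
|∇z| = √(a²+b²) = 0.95258, so dip δ = arctan(0.95258) = 43.61°.
True thickness = vertical thickness × cos δ = 44 × cos 43.61° = 31.86 m.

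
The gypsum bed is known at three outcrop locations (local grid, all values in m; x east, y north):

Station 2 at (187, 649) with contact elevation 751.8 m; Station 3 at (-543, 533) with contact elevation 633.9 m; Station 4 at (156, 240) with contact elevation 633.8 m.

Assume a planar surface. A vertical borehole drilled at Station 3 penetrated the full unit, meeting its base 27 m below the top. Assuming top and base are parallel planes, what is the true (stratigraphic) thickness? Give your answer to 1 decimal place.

25.8 m

Two edge vectors: Station 2→Station 3 = (-730, -116, -117.9), Station 2→Station 4 = (-31, -409, -118).
Normal n = (Station 2→Station 3) × (Station 2→Station 4) = (-34533.1, -82485.1, 294974).
So ∂z/∂x = −n_x/n_z = 0.11707 and ∂z/∂y = −n_y/n_z = 0.27964.
|∇z| = √(a²+b²) = 0.30315, so dip δ = arctan(0.30315) = 16.86°.
True thickness = vertical thickness × cos δ = 27 × cos 16.86° = 25.8 m.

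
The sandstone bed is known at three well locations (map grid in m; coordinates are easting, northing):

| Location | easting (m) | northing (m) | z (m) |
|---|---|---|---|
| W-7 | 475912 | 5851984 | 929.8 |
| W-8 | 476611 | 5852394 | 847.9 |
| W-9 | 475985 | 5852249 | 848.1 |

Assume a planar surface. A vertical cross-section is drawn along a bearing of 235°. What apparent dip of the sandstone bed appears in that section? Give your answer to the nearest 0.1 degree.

Let the plane be z = a·easting + b·northing + c.
W-8−W-7: 699a + 410b = −81.9;  W-9−W-7: 73a + 265b = −81.7.
Solving gives a = 0.07594, b = −0.32922.
Unit vector along 235° is (sin 235°, cos 235°) = (-0.8192, -0.5736).
Slope in that direction = a·(-0.8192) + b·(-0.5736) = 0.12663.
Apparent dip = arctan|0.12663| = 7.2° (true dip is 18.7°, so apparent ≤ true as expected).

7.2°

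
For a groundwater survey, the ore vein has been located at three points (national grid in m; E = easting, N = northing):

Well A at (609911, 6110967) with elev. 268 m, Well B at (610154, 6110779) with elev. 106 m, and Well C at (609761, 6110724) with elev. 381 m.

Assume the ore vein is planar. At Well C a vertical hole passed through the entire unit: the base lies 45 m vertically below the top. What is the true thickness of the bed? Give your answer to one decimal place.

Two edge vectors: Well A→Well B = (243, -188, -162), Well A→Well C = (-150, -243, 113).
Normal n = (Well A→Well B) × (Well A→Well C) = (-60610, -3159, -87249).
So ∂z/∂E = −n_x/n_z = −0.69468 and ∂z/∂N = −n_y/n_z = −0.03621.
|∇z| = √(a²+b²) = 0.69562, so dip δ = arctan(0.69562) = 34.82°.
True thickness = vertical thickness × cos δ = 45 × cos 34.82° = 36.9 m.

36.9 m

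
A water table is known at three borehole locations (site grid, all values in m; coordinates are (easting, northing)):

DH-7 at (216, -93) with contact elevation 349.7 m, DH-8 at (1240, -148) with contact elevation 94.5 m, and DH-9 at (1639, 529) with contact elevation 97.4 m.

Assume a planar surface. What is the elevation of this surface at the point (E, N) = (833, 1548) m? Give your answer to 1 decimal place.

441.2 m

Let the plane be z = a·E + b·N + c.
DH-8−DH-7: 1024a − 55b = −255.2;  DH-9−DH-7: 1423a + 622b = −252.3.
Solving gives a = −0.241349, b = 0.146526.
Then c = 349.7 − a·216 − b·-93 = 415.46.
At (833, 1548): z = −201.0 + 226.8 + 415.46 = 441.2 m.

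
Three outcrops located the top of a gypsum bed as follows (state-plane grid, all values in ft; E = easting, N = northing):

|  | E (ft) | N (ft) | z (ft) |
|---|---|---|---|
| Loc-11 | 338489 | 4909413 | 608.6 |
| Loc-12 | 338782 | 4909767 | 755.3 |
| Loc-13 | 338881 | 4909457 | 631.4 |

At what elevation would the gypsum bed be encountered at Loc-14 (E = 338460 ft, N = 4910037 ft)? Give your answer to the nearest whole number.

860 ft

Two edge vectors: Loc-11→Loc-12 = (293, 354, 146.7), Loc-11→Loc-13 = (392, 44, 22.8).
Normal n = (Loc-11→Loc-12) × (Loc-11→Loc-13) = (1616.4, 50826, -125876).
So ∂z/∂E = −n_x/n_z = 0.01284121 and ∂z/∂N = −n_y/n_z = 0.40377832.
Intercept c from Loc-11: 608.6 − 4346.61 − 1982314.54 = −1986052.55.
At (338460, 4910037): z = 4346.2 + 1982566.5 − 1986052.55 = 860.2 ft.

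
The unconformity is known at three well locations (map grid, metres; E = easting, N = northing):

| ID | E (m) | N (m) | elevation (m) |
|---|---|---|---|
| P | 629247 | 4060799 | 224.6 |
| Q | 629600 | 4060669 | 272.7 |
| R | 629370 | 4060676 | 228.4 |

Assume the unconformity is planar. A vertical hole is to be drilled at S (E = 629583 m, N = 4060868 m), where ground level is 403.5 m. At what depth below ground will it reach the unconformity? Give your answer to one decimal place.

Two edge vectors: P→Q = (353, -130, 48.1), P→R = (123, -123, 3.8).
Normal n = (P→Q) × (P→R) = (5422.3, 4574.9, -27429).
So ∂z/∂E = −n_x/n_z = 0.197684932 and ∂z/∂N = −n_y/n_z = 0.166790623.
Intercept c from P: 224.6 − 124392.65 − 677303.20 = −801471.25.
At (629583, 4060868): z_contact = 124459.07 + 677314.70 − 801471.25 = 302.53 m.
Depth below ground = 403.5 − 302.53 = 101.0 m.

101.0 m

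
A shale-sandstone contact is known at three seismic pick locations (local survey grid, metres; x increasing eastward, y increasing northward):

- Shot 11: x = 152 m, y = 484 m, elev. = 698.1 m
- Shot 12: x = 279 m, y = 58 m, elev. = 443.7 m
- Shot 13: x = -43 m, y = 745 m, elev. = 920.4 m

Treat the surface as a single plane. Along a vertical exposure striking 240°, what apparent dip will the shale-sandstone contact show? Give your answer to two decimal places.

15.48°

Let the plane be z = a·x + b·y + c.
Shot 12−Shot 11: 127a − 426b = −254.4;  Shot 13−Shot 11: −195a + 261b = 222.3.
Solving gives a = −0.56690, b = 0.42818.
Unit vector along 240° is (sin 240°, cos 240°) = (-0.8660, -0.5000).
Slope in that direction = a·(-0.8660) + b·(-0.5000) = 0.27686.
Apparent dip = arctan|0.27686| = 15.48° (true dip is 35.4°, so apparent ≤ true as expected).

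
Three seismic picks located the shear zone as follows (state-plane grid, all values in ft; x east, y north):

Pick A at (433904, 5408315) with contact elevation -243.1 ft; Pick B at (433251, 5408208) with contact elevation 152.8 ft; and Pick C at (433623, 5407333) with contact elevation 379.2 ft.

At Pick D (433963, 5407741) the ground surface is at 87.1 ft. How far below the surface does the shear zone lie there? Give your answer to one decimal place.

Let the plane be z = a·x + b·y + c.
Pick B−Pick A: −653a − 107b = 395.9;  Pick C−Pick A: −281a − 982b = 622.3.
Solving gives a = −0.527157674, b = −0.482860177.
Then c = -243.1 − a·433904 − b·5408315 = 2839952.66.
At (433963, 5407741): z_contact = −228766.93 − 2611182.78 + 2839952.66 = 2.96 ft.
Depth below ground = 87.1 − 2.96 = 84.1 ft.

84.1 ft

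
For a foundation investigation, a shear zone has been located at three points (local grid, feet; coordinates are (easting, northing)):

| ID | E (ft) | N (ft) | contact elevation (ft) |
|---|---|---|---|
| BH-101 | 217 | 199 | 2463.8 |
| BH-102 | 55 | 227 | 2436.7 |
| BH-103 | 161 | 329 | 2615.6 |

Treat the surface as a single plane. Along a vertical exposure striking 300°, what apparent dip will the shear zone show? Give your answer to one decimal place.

Two edge vectors: BH-101→BH-102 = (-162, 28, -27.1), BH-101→BH-103 = (-56, 130, 151.8).
Normal n = (BH-101→BH-102) × (BH-101→BH-103) = (7773.4, 26109.2, -19492).
So ∂z/∂E = −n_x/n_z = 0.39880 and ∂z/∂N = −n_y/n_z = 1.33948.
Unit vector along 300° is (sin 300°, cos 300°) = (-0.8660, 0.5000).
Slope in that direction = a·(-0.8660) + b·(0.5000) = 0.32437.
Apparent dip = arctan|0.32437| = 18.0° (true dip is 54.4°, so apparent ≤ true as expected).

18.0°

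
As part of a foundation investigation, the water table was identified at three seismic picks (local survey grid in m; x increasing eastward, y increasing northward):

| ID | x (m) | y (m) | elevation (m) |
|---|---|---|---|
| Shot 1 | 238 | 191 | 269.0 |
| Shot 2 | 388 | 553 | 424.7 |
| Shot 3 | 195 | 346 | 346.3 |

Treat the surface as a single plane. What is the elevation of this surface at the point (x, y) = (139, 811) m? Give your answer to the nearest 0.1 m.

Two edge vectors: Shot 1→Shot 2 = (150, 362, 155.7), Shot 1→Shot 3 = (-43, 155, 77.3).
Normal n = (Shot 1→Shot 2) × (Shot 1→Shot 3) = (3849.1, -18290.1, 38816).
So ∂z/∂x = −n_x/n_z = −0.09916 and ∂z/∂y = −n_y/n_z = 0.47120.
Intercept c from Shot 1: 269 + 23.60 − 90.00 = 202.60.
At (139, 811): z = −13.8 + 382.1 + 202.60 = 571.0 m.

571.0 m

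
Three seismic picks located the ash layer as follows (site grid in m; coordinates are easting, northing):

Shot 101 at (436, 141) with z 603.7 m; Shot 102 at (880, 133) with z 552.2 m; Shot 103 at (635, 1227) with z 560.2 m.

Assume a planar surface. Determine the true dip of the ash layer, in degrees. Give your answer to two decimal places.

Let the plane be z = a·easting + b·northing + c.
Shot 102−Shot 101: 444a − 8b = −51.5;  Shot 103−Shot 101: 199a + 1086b = −43.5.
Solving gives a = −0.11633, b = −0.01874.
Gradient magnitude |∇z| = √(a² + b²) = √(0.01353 + 0.00035) = 0.11783.
True dip = arctan(0.11783) = 6.72°, dipping toward E (azimuth ≈ 081°).

6.72°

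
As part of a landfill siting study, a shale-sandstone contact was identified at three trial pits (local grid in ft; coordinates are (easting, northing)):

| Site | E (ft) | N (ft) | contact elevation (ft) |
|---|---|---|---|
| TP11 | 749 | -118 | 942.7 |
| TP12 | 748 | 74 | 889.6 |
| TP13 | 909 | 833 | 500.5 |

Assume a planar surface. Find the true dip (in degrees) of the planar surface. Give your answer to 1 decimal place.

48.3°

Two edge vectors: TP11→TP12 = (-1, 192, -53.1), TP11→TP13 = (160, 951, -442.2).
Normal n = (TP11→TP12) × (TP11→TP13) = (-34404.3, -8938.2, -31671).
So ∂z/∂E = −n_x/n_z = −1.08630 and ∂z/∂N = −n_y/n_z = −0.28222.
Gradient magnitude |∇z| = √(a² + b²) = √(1.18005 + 0.07965) = 1.12236.
True dip = arctan(1.12236) = 48.3°, dipping toward ENE (azimuth ≈ 075°).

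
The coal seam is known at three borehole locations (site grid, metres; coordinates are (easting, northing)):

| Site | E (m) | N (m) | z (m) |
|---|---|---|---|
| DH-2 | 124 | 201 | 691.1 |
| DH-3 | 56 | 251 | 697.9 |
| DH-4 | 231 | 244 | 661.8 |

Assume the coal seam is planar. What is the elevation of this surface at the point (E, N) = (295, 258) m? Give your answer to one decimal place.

646.1 m

Let the plane be z = a·E + b·N + c.
DH-3−DH-2: −68a + 50b = 6.8;  DH-4−DH-2: 107a + 43b = −29.3.
Solving gives a = −0.21240, b = −0.15286.
Then c = 691.1 − a·124 − b·201 = 748.16.
At (295, 258): z = −62.7 − 39.4 + 748.16 = 646.1 m.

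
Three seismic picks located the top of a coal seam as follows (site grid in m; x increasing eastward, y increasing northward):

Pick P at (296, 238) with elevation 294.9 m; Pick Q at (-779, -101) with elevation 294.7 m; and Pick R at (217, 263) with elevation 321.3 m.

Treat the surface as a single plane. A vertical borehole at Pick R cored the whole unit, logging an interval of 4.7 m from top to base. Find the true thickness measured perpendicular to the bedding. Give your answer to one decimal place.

Two edge vectors: Pick P→Pick Q = (-1075, -339, -0.2), Pick P→Pick R = (-79, 25, 26.4).
Normal n = (Pick P→Pick Q) × (Pick P→Pick R) = (-8944.6, 28395.8, -53656).
So ∂z/∂x = −n_x/n_z = −0.16670 and ∂z/∂y = −n_y/n_z = 0.52922.
|∇z| = √(a²+b²) = 0.55485, so dip δ = arctan(0.55485) = 29.02°.
True thickness = vertical thickness × cos δ = 4.7 × cos 29.02° = 4.1 m.

4.1 m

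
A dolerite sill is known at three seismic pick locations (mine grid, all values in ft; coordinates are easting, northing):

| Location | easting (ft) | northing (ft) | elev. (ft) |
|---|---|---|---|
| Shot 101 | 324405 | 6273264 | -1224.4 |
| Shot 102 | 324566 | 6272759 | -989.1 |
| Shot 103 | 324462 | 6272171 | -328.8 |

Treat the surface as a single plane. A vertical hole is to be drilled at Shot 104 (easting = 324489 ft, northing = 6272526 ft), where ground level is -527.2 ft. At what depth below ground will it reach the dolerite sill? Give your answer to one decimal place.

152.8 ft

Two edge vectors: Shot 101→Shot 102 = (161, -505, 235.3), Shot 101→Shot 103 = (57, -1093, 895.6).
Normal n = (Shot 101→Shot 102) × (Shot 101→Shot 103) = (-195095.1, -130779.5, -147188).
So ∂z/∂easting = −n_x/n_z = −1.325482376 and ∂z/∂northing = −n_y/n_z = −0.888520124.
Intercept c from Shot 101: -1224.4 + 429993.11 + 5573921.31 = 6002690.02.
At (324489, 6272526): z_contact = −430104.45 − 5573265.58 + 6002690.02 = -680.01 ft.
Depth below ground = -527.2 − (-680.01) = 152.8 ft.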